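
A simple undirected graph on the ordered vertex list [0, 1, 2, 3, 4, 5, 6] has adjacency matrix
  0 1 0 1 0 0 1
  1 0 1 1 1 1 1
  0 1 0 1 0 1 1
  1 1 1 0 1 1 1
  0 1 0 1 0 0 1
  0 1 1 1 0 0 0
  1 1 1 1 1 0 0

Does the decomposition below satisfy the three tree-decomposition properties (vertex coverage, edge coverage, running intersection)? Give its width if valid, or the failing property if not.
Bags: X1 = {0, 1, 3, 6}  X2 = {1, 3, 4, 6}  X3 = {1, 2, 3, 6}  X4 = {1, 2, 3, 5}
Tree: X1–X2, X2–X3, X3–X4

Yes; width 3.

Vertex coverage: the bags together contain {0, 1, 2, 3, 4, 5, 6}, the full vertex set. Edge coverage: each edge of G has both endpoints in at least one bag. Running intersection: for every vertex, the bags containing it form a connected subtree. All three properties hold, so this is a valid tree decomposition of width max|bag| − 1 = 3, and hence tw(G) ≤ 3.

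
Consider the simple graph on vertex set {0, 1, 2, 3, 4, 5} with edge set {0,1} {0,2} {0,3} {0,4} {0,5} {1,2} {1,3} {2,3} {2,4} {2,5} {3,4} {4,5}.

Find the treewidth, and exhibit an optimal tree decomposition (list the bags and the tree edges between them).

Each bag holds 4 vertices, so the decomposition has width 3, which upper-bounds the treewidth. Conversely, {0, 1, 2, 3} is a clique of size 4, and the vertices of any clique must share a bag in every tree decomposition; so some bag has ≥ 4 vertices and tw(G) ≥ 3. The upper and lower bounds meet at 3, so that is the treewidth.

Treewidth 3.
One optimal decomposition is:
Bags: B1 = {0, 2, 4, 5}  B2 = {0, 2, 3, 4}  B3 = {0, 1, 2, 3}
Tree: B1–B2, B2–B3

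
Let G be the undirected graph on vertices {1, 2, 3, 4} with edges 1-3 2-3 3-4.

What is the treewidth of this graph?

A width-1 tree decomposition is:
Bags: B1 = {3, 4}  B2 = {1, 3}  B3 = {2, 3}
Tree: B1–B2, B1–B3
Every bag has size at most 2, so the width is 2 − 1 = 1 and tw(G) ≤ 1. Since G has at least one edge (e.g. 4–3), it is not an edgeless graph, so tw(G) ≥ 1. Hence tw(G) = 1 exactly.

1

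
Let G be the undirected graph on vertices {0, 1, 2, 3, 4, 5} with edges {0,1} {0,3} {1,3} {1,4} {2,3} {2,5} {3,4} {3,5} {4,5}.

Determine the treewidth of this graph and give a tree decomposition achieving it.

Treewidth 2.
One optimal decomposition is:
Bags: B1 = {1, 3, 4}  B2 = {3, 4, 5}  B3 = {2, 3, 5}  B4 = {0, 1, 3}
Tree: B1–B2, B2–B3, B1–B4

The largest bag has 3 vertices, giving width 2; this decomposition certifies tw(G) ≤ 2. On the other hand G contains the 3-clique {0, 1, 3}. A clique must lie in a single bag of any decomposition, so no decomposition can have width below 2. Therefore the treewidth is 2.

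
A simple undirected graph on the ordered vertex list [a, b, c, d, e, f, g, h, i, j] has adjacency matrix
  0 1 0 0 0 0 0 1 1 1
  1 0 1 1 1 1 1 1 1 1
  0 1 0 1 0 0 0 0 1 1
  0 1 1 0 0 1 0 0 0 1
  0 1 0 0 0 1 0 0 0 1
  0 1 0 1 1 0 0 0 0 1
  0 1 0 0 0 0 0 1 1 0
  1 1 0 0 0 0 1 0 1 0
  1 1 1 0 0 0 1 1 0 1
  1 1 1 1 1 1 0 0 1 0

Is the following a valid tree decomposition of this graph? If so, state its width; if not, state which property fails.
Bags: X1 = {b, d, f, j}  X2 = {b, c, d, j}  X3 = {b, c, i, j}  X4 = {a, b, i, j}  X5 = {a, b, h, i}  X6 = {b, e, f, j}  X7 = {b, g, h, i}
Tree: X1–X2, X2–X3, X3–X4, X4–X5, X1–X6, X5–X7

Yes; width 3.

Every vertex of G appears in some bag (union = {a, b, c, d, e, f, g, h, i, j}); every edge is covered by a bag; and for each vertex v the set of bags containing v is connected in the bag tree. The decomposition is therefore valid. The largest bag has 4 vertices, so the width is 3.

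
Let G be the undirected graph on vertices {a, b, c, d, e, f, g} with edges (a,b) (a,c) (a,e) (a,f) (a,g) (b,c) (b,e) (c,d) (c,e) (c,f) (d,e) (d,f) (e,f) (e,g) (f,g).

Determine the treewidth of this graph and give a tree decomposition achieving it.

Each bag holds 4 vertices, so the decomposition has width 3, which upper-bounds the treewidth. Conversely, {a, e, f, g} is a clique of size 4, and the vertices of any clique must share a bag in every tree decomposition; so some bag has ≥ 4 vertices and tw(G) ≥ 3. Hence tw(G) = 3 exactly.

Treewidth 3.
Bags: B1 = {a, c, e, f}  B2 = {a, b, c, e}  B3 = {a, e, f, g}  B4 = {c, d, e, f}
Tree: B1–B2, B1–B3, B1–B4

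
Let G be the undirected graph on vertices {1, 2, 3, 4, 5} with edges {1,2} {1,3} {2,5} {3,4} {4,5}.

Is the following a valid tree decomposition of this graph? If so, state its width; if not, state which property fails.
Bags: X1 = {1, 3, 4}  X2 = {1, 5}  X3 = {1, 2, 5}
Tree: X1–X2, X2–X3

A tree decomposition must satisfy three properties: every vertex lies in some bag; for every edge, both endpoints lie together in some bag; and for every vertex, the bags containing it form a connected subtree. Here edge (4,5) lies in no bag, so the decomposition is invalid.

No — edge (4,5) lies in no bag.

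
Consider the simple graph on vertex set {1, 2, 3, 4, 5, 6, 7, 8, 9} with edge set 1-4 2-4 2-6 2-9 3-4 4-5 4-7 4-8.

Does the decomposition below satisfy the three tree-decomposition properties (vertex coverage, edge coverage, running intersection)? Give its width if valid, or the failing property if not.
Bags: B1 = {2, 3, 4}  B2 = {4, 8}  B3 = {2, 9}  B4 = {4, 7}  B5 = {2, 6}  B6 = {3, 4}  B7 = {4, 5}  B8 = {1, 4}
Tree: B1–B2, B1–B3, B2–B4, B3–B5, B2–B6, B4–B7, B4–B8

No — bags containing vertex 3 are not connected in the tree.

A tree decomposition must satisfy three properties: every vertex lies in some bag; for every edge, both endpoints lie together in some bag; and for every vertex, the bags containing it form a connected subtree. Here bags containing vertex 3 are not connected in the tree, so the decomposition is invalid.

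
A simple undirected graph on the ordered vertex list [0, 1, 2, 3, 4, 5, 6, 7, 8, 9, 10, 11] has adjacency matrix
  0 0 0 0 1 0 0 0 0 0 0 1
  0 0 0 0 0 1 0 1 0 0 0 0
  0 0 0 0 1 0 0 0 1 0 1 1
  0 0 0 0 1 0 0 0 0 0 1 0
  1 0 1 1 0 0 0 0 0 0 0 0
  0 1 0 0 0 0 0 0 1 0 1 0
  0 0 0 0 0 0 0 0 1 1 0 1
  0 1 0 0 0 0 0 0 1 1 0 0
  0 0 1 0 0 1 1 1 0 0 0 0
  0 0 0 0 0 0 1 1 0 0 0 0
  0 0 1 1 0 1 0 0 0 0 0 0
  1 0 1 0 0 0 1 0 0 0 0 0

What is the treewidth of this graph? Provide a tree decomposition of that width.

The largest bag has 4 vertices, giving width 3; this decomposition certifies tw(G) ≤ 3. For the lower bound: the 4 vertex sets {0,3,4}, {11}, {2}, {5,6,8,10} are disjoint, each induces a connected subgraph, and every pair is joined by at least one edge of G. Contracting each set to a single vertex therefore yields K_{4} as a minor, and since treewidth is minor-monotone, tw(G) ≥ tw(K_{4}) = 3. Therefore the treewidth is 3.

Treewidth 3.
One optimal decomposition is:
Bags: B1 = {0, 3, 4, 11}  B2 = {2, 3, 4, 11}  B3 = {2, 3, 10, 11}  B4 = {2, 6, 10, 11}  B5 = {2, 6, 8, 10}  B6 = {5, 6, 8, 10}  B7 = {5, 6, 8, 9}  B8 = {5, 7, 8, 9}  B9 = {1, 5, 7, 9}
Tree: B1–B2, B2–B3, B3–B4, B4–B5, B5–B6, B6–B7, B7–B8, B8–B9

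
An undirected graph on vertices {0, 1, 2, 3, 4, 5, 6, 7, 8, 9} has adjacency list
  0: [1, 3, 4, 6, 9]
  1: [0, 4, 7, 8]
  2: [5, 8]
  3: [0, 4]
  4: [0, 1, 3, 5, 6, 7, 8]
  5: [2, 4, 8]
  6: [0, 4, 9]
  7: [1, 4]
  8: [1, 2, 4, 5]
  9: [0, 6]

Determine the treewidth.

A width-2 tree decomposition is:
Bags: B1 = {0, 1, 4}  B2 = {0, 3, 4}  B3 = {1, 4, 8}  B4 = {0, 4, 6}  B5 = {4, 5, 8}  B6 = {1, 4, 7}  B7 = {0, 6, 9}  B8 = {2, 5, 8}
Tree: B1–B2, B1–B3, B2–B4, B3–B5, B3–B6, B4–B7, B5–B8
The largest bag has 3 vertices, giving width 2; this decomposition certifies tw(G) ≤ 2. On the other hand G contains the 3-clique {0, 6, 9}. A clique must lie in a single bag of any decomposition, so no decomposition can have width below 2. Therefore the treewidth is 2.

2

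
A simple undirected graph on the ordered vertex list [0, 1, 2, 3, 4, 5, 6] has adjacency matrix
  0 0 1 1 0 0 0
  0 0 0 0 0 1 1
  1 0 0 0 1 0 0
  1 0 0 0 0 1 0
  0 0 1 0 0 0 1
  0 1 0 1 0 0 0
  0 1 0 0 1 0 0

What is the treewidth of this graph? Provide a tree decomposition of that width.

Every bag has size at most 3, so the width is 3 − 1 = 2 and tw(G) ≤ 2. Since 3–5–1–6–4–2–0–3 is a cycle in G, G is not acyclic. Forests are exactly the graphs of treewidth ≤ 1, so tw(G) ≥ 2. Therefore the treewidth is 2.

Treewidth 2.
One such decomposition:
Bags: B1 = {1, 3, 5}  B2 = {1, 3, 6}  B3 = {3, 4, 6}  B4 = {2, 3, 4}  B5 = {0, 2, 3}
Tree: B1–B2, B2–B3, B3–B4, B4–B5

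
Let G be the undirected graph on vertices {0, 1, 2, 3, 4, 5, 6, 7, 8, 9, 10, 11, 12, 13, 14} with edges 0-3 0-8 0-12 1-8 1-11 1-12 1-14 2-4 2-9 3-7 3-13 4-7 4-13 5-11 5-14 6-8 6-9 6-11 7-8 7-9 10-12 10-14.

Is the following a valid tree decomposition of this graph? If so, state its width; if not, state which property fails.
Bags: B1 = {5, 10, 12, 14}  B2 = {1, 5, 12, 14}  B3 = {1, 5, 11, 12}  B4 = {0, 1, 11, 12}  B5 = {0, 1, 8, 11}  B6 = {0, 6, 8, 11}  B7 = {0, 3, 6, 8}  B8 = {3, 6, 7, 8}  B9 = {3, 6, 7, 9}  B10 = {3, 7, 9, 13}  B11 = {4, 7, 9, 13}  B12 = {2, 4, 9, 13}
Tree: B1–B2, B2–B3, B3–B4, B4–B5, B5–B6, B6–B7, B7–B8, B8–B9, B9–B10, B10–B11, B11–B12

Every vertex of G appears in some bag (union = {0, 1, 2, 3, 4, 5, 6, 7, 8, 9, 10, 11, 12, 13, 14}); every edge is covered by a bag; and for each vertex v the set of bags containing v is connected in the bag tree. The decomposition is therefore valid. The largest bag has 4 vertices, so the width is 3.

Yes; width 3.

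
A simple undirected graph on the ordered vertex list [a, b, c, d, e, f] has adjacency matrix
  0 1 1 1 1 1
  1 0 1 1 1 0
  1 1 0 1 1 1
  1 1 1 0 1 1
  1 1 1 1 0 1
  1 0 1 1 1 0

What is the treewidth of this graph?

A width-4 tree decomposition is:
Bags: B1 = {a, b, c, d, e}  B2 = {a, c, d, e, f}
Tree: B1–B2
Every bag has size at most 5, so the width is 5 − 1 = 4 and tw(G) ≤ 4. Conversely, {a, c, d, e, f} is a clique of size 5, and the vertices of any clique must share a bag in every tree decomposition; so some bag has ≥ 5 vertices and tw(G) ≥ 4. Combining the bounds, tw(G) = 4.

4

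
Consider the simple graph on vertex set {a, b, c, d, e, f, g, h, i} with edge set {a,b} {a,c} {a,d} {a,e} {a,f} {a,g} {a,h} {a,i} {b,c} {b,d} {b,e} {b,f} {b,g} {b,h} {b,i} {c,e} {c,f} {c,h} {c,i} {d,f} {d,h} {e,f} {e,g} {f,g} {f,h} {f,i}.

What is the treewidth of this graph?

4

A width-4 tree decomposition is:
Bags: B1 = {a, b, c, f, h}  B2 = {a, b, d, f, h}  B3 = {a, b, c, f, i}  B4 = {a, b, c, e, f}  B5 = {a, b, e, f, g}
Tree: B1–B2, B1–B3, B3–B4, B4–B5
The largest bag has 5 vertices, giving width 4; this decomposition certifies tw(G) ≤ 4. Conversely, {a, b, d, f, h} is a clique of size 5, and the vertices of any clique must share a bag in every tree decomposition; so some bag has ≥ 5 vertices and tw(G) ≥ 4. Therefore the treewidth is 4.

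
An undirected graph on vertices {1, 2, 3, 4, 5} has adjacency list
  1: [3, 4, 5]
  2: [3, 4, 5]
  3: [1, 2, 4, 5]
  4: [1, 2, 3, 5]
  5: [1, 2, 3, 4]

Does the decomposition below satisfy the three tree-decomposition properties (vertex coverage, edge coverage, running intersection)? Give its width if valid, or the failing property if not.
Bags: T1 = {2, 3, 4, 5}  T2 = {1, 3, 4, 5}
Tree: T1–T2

Yes; width 3.

Every vertex of G appears in some bag (union = {1, 2, 3, 4, 5}); every edge is covered by a bag; and for each vertex v the set of bags containing v is connected in the bag tree. The decomposition is therefore valid. The largest bag has 4 vertices, so the width is 3.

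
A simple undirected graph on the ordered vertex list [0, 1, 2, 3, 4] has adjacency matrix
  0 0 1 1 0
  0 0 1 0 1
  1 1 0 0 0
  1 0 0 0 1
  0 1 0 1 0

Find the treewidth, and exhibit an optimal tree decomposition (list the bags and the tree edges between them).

Treewidth 2.
One such decomposition:
Bags: B1 = {1, 2, 4}  B2 = {2, 3, 4}  B3 = {0, 2, 3}
Tree: B1–B2, B2–B3

Each bag holds 3 vertices, so the decomposition has width 2, which upper-bounds the treewidth. For the lower bound, G contains the cycle 2–1–4–3–0–2, so G is not a forest; only forests have treewidth ≤ 1, hence tw(G) ≥ 2. Hence tw(G) = 2 exactly.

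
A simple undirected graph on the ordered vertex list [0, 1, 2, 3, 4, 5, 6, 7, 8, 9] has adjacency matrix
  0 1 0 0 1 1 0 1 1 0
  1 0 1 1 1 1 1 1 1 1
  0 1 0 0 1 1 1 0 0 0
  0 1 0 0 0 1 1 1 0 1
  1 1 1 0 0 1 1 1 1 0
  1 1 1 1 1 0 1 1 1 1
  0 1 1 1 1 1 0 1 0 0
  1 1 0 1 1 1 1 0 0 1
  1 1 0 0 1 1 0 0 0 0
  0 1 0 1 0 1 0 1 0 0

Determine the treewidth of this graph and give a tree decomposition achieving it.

Treewidth 4.
Bags: B1 = {1, 2, 4, 5, 6}  B2 = {1, 4, 5, 6, 7}  B3 = {0, 1, 4, 5, 7}  B4 = {0, 1, 4, 5, 8}  B5 = {1, 3, 5, 6, 7}  B6 = {1, 3, 5, 7, 9}
Tree: B1–B2, B2–B3, B3–B4, B2–B5, B5–B6

The largest bag has 5 vertices, giving width 4; this decomposition certifies tw(G) ≤ 4. On the other hand G contains the 5-clique {1, 3, 5, 7, 9}. A clique must lie in a single bag of any decomposition, so no decomposition can have width below 4. Hence tw(G) = 4 exactly.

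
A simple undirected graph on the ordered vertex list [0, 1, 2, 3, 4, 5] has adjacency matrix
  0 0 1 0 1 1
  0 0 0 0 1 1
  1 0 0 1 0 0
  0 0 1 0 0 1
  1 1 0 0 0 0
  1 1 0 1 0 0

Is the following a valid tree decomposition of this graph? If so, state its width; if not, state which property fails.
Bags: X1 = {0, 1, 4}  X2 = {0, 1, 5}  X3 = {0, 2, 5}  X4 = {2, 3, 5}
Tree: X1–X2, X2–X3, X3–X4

Vertex coverage: the bags together contain {0, 1, 2, 3, 4, 5}, the full vertex set. Edge coverage: each edge of G has both endpoints in at least one bag. Running intersection: for every vertex, the bags containing it form a connected subtree. All three properties hold, so this is a valid tree decomposition of width max|bag| − 1 = 2, and hence tw(G) ≤ 2.

Yes; width 2.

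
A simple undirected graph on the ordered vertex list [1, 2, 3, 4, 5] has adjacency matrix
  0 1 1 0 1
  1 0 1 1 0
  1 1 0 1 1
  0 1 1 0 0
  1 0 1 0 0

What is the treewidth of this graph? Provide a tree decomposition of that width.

Each bag holds 3 vertices, so the decomposition has width 2, which upper-bounds the treewidth. Conversely, {1, 2, 3} is a clique of size 3, and the vertices of any clique must share a bag in every tree decomposition; so some bag has ≥ 3 vertices and tw(G) ≥ 2. Combining the bounds, tw(G) = 2.

Treewidth 2.
One such decomposition:
Bags: B1 = {1, 2, 3}  B2 = {2, 3, 4}  B3 = {1, 3, 5}
Tree: B1–B2, B1–B3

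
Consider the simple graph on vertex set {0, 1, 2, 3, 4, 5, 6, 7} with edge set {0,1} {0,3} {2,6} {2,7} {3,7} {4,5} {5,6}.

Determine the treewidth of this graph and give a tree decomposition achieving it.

Every bag has size at most 2, so the width is 2 − 1 = 1 and tw(G) ≤ 1. G has an edge, so its treewidth is at least 1. The upper and lower bounds meet at 1, so that is the treewidth.

Treewidth 1.
One such decomposition:
Bags: B1 = {0, 1}  B2 = {0, 3}  B3 = {3, 7}  B4 = {2, 7}  B5 = {2, 6}  B6 = {5, 6}  B7 = {4, 5}
Tree: B1–B2, B2–B3, B3–B4, B4–B5, B5–B6, B6–B7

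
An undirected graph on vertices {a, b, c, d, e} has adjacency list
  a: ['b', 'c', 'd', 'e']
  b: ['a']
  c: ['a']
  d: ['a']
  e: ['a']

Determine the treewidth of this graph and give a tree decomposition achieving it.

Treewidth 1.
One optimal decomposition is:
Bags: B1 = {a, d}  B2 = {a, b}  B3 = {a, e}  B4 = {a, c}
Tree: B1–B2, B2–B3, B3–B4

Each bag holds 2 vertices, so the decomposition has width 1, which upper-bounds the treewidth. G has an edge, so its treewidth is at least 1. Hence tw(G) = 1 exactly.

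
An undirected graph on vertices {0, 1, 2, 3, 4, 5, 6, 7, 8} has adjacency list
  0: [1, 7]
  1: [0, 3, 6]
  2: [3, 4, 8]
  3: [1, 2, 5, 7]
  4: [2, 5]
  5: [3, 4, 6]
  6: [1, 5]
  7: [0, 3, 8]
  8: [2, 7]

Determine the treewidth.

3

A width-3 tree decomposition is:
Bags: B1 = {0, 2, 7, 8}  B2 = {0, 2, 3, 7}  B3 = {0, 1, 2, 3}  B4 = {1, 2, 3, 4}  B5 = {1, 3, 4, 5}  B6 = {1, 4, 5, 6}
Tree: B1–B2, B2–B3, B3–B4, B4–B5, B5–B6
Every bag has size at most 4, so the width is 4 − 1 = 3 and tw(G) ≤ 3. For the lower bound: the 4 vertex sets {0,7,8}, {2}, {3}, {1,4,5,6} are disjoint, each induces a connected subgraph, and every pair is joined by at least one edge of G. Contracting each set to a single vertex therefore yields K_{4} as a minor, and since treewidth is minor-monotone, tw(G) ≥ tw(K_{4}) = 3. Therefore the treewidth is 3.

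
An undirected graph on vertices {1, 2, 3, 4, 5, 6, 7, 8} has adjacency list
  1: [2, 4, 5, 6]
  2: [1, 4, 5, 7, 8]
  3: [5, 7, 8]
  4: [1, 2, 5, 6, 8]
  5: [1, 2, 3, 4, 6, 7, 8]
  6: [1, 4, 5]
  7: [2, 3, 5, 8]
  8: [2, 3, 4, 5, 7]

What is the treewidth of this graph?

3

A width-3 tree decomposition is:
Bags: B1 = {2, 5, 7, 8}  B2 = {2, 4, 5, 8}  B3 = {1, 2, 4, 5}  B4 = {3, 5, 7, 8}  B5 = {1, 4, 5, 6}
Tree: B1–B2, B2–B3, B1–B4, B3–B5
Every bag has size at most 4, so the width is 4 − 1 = 3 and tw(G) ≤ 3. Conversely, {2, 4, 5, 8} is a clique of size 4, and the vertices of any clique must share a bag in every tree decomposition; so some bag has ≥ 4 vertices and tw(G) ≥ 3. Combining the bounds, tw(G) = 3.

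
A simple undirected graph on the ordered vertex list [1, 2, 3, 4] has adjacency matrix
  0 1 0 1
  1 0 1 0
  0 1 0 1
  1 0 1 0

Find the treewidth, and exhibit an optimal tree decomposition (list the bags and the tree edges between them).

Every bag has size at most 3, so the width is 3 − 1 = 2 and tw(G) ≤ 2. For the lower bound, G contains the cycle 1–2–3–4–1, so G is not a forest; only forests have treewidth ≤ 1, hence tw(G) ≥ 2. The upper and lower bounds meet at 2, so that is the treewidth.

Treewidth 2.
Bags: B1 = {1, 2, 3}  B2 = {1, 3, 4}
Tree: B1–B2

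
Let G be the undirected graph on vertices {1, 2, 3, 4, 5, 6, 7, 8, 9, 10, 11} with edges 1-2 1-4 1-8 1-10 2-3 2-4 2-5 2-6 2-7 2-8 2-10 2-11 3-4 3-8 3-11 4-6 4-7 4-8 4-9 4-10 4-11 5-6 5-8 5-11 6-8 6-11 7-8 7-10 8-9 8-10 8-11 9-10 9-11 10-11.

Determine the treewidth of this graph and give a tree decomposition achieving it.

Each bag holds 5 vertices, so the decomposition has width 4, which upper-bounds the treewidth. Conversely, {4, 8, 9, 10, 11} is a clique of size 5, and the vertices of any clique must share a bag in every tree decomposition; so some bag has ≥ 5 vertices and tw(G) ≥ 4. The upper and lower bounds meet at 4, so that is the treewidth.

Treewidth 4.
Bags: B1 = {2, 4, 6, 8, 11}  B2 = {2, 3, 4, 8, 11}  B3 = {2, 4, 8, 10, 11}  B4 = {1, 2, 4, 8, 10}  B5 = {2, 5, 6, 8, 11}  B6 = {4, 8, 9, 10, 11}  B7 = {2, 4, 7, 8, 10}
Tree: B1–B2, B2–B3, B3–B4, B1–B5, B3–B6, B4–B7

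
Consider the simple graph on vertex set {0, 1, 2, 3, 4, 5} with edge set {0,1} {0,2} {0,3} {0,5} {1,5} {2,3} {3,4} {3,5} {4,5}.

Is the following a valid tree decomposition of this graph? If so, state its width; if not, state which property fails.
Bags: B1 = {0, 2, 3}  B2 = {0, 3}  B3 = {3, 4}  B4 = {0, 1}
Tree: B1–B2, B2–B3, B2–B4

No — vertex 5 appears in no bag.

A tree decomposition must satisfy three properties: every vertex lies in some bag; for every edge, both endpoints lie together in some bag; and for every vertex, the bags containing it form a connected subtree. Here vertex 5 appears in no bag, so the decomposition is invalid.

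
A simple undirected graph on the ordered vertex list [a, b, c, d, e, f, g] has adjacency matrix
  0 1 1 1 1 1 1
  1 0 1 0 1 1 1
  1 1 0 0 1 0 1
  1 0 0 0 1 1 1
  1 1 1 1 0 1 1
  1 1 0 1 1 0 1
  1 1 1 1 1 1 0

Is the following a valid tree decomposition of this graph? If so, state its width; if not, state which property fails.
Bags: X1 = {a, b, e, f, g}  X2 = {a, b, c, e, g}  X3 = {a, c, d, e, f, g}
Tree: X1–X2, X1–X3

No — bags containing vertex c are not connected in the tree.

A tree decomposition must satisfy three properties: every vertex lies in some bag; for every edge, both endpoints lie together in some bag; and for every vertex, the bags containing it form a connected subtree. Here bags containing vertex c are not connected in the tree, so the decomposition is invalid.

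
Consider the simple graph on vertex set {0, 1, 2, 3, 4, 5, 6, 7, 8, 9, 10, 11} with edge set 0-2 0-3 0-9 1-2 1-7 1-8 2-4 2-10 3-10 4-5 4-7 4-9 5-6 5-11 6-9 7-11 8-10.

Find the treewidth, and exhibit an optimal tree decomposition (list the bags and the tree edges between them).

Each bag holds 4 vertices, so the decomposition has width 3, which upper-bounds the treewidth. For the lower bound: the 4 vertex sets {5,6,11}, {9}, {4}, {0,1,2,7} are disjoint, each induces a connected subgraph, and every pair is joined by at least one edge of G. Contracting each set to a single vertex therefore yields K_{4} as a minor, and since treewidth is minor-monotone, tw(G) ≥ tw(K_{4}) = 3. Therefore the treewidth is 3.

Treewidth 3.
One optimal decomposition is:
Bags: B1 = {5, 6, 9, 11}  B2 = {4, 5, 9, 11}  B3 = {4, 7, 9, 11}  B4 = {0, 4, 7, 9}  B5 = {0, 2, 4, 7}  B6 = {0, 1, 2, 7}  B7 = {0, 1, 2, 3}  B8 = {1, 2, 3, 10}  B9 = {1, 3, 8, 10}
Tree: B1–B2, B2–B3, B3–B4, B4–B5, B5–B6, B6–B7, B7–B8, B8–B9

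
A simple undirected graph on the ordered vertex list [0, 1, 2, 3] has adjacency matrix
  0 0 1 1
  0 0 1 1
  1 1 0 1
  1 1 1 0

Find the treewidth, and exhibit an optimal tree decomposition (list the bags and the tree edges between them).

Treewidth 2.
One such decomposition:
Bags: B1 = {1, 2, 3}  B2 = {0, 2, 3}
Tree: B1–B2

Each bag holds 3 vertices, so the decomposition has width 2, which upper-bounds the treewidth. For the lower bound, the 3 vertices {0, 2, 3} are pairwise adjacent, and any tree decomposition puts a clique entirely inside one bag — forcing width ≥ 2. Combining the bounds, tw(G) = 2.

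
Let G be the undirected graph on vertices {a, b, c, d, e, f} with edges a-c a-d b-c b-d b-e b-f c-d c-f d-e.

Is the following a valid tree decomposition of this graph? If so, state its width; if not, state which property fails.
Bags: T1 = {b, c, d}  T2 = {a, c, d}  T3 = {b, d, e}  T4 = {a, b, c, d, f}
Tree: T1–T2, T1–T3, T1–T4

A tree decomposition must satisfy three properties: every vertex lies in some bag; for every edge, both endpoints lie together in some bag; and for every vertex, the bags containing it form a connected subtree. Here bags containing vertex a are not connected in the tree, so the decomposition is invalid.

No — bags containing vertex a are not connected in the tree.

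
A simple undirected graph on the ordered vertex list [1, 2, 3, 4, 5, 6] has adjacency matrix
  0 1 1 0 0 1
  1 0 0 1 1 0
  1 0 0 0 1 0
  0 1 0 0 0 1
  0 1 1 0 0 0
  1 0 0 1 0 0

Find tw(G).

A width-2 tree decomposition is:
Bags: B1 = {1, 4, 6}  B2 = {1, 2, 4}  B3 = {1, 2, 3}  B4 = {2, 3, 5}
Tree: B1–B2, B2–B3, B3–B4
Each bag holds 3 vertices, so the decomposition has width 2, which upper-bounds the treewidth. The edges 6–4–2–1–6 form a cycle, so G is not a tree and its treewidth is at least 2. The upper and lower bounds meet at 2, so that is the treewidth.

2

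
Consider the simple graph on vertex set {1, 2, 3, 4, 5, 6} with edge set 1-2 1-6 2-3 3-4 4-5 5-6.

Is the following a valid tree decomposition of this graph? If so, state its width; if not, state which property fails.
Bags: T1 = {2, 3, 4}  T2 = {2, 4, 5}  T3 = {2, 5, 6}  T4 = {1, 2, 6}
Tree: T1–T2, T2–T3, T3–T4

Checking the three conditions: (i) the bags cover all of {1, 2, 3, 4, 5, 6}; (ii) for each edge, some bag contains both endpoints; (iii) the bags containing any fixed vertex form a subtree. All hold, so the decomposition is valid with width 3 − 1 = 2.

Yes; width 2.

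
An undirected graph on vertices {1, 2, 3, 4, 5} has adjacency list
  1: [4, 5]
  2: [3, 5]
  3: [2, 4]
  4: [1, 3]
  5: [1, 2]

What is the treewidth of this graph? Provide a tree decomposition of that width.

Treewidth 2.
Bags: B1 = {1, 3, 4}  B2 = {1, 3, 5}  B3 = {2, 3, 5}
Tree: B1–B2, B2–B3

Each bag holds 3 vertices, so the decomposition has width 2, which upper-bounds the treewidth. The edges 3–4–1–5–2–3 form a cycle, so G is not a tree and its treewidth is at least 2. Hence tw(G) = 2 exactly.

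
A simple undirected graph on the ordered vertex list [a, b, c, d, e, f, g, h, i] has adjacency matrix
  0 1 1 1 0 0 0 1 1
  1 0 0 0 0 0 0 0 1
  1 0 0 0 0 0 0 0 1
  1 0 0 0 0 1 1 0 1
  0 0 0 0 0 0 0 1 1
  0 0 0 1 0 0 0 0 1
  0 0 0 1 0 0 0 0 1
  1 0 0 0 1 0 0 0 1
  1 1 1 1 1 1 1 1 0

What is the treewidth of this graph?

A width-2 tree decomposition is:
Bags: B1 = {a, h, i}  B2 = {a, d, i}  B3 = {a, c, i}  B4 = {d, f, i}  B5 = {d, g, i}  B6 = {a, b, i}  B7 = {e, h, i}
Tree: B1–B2, B2–B3, B2–B4, B2–B5, B3–B6, B1–B7
Each bag holds 3 vertices, so the decomposition has width 2, which upper-bounds the treewidth. For the lower bound, the 3 vertices {d, g, i} are pairwise adjacent, and any tree decomposition puts a clique entirely inside one bag — forcing width ≥ 2. Hence tw(G) = 2 exactly.

2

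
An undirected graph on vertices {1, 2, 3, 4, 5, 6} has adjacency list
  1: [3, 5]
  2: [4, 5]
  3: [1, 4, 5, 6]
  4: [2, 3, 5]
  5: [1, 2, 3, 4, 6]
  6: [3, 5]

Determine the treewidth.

A width-2 tree decomposition is:
Bags: B1 = {3, 5, 6}  B2 = {3, 4, 5}  B3 = {1, 3, 5}  B4 = {2, 4, 5}
Tree: B1–B2, B2–B3, B2–B4
The largest bag has 3 vertices, giving width 2; this decomposition certifies tw(G) ≤ 2. On the other hand G contains the 3-clique {2, 4, 5}. A clique must lie in a single bag of any decomposition, so no decomposition can have width below 2. Therefore the treewidth is 2.

2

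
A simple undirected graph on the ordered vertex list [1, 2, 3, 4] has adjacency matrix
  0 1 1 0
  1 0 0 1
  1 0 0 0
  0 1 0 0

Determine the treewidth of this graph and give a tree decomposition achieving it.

Treewidth 1.
One optimal decomposition is:
Bags: B1 = {2, 4}  B2 = {1, 2}  B3 = {1, 3}
Tree: B1–B2, B2–B3

The largest bag has 2 vertices, giving width 1; this decomposition certifies tw(G) ≤ 1. Since G has at least one edge (e.g. 4–2), it is not an edgeless graph, so tw(G) ≥ 1. Hence tw(G) = 1 exactly.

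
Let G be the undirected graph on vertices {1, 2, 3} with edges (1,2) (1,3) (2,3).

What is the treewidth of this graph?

2

A width-2 tree decomposition is:
Bags: B1 = {1, 2, 3}
Tree: (single bag)
A single bag containing all 3 vertices is trivially a valid decomposition of width 2. On the other hand G contains the 3-clique {1, 2, 3}. A clique must lie in a single bag of any decomposition, so no decomposition can have width below 2. The upper and lower bounds meet at 2, so that is the treewidth.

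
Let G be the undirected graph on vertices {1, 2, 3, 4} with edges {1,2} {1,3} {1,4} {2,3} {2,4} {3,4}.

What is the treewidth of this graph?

A width-3 tree decomposition is:
Bags: B1 = {1, 2, 3, 4}
Tree: (single bag)
A single bag containing all 4 vertices is trivially a valid decomposition of width 3. For the lower bound, the 4 vertices {1, 2, 3, 4} are pairwise adjacent, and any tree decomposition puts a clique entirely inside one bag — forcing width ≥ 3. Combining the bounds, tw(G) = 3.

3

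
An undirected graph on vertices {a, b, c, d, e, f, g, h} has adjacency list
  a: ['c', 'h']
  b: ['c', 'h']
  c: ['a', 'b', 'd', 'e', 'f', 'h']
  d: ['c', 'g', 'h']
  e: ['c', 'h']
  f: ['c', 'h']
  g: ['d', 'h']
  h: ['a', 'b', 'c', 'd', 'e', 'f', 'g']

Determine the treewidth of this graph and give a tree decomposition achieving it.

Treewidth 2.
One optimal decomposition is:
Bags: B1 = {c, f, h}  B2 = {c, d, h}  B3 = {b, c, h}  B4 = {d, g, h}  B5 = {a, c, h}  B6 = {c, e, h}
Tree: B1–B2, B2–B3, B2–B4, B3–B5, B5–B6

Every bag has size at most 3, so the width is 3 − 1 = 2 and tw(G) ≤ 2. On the other hand G contains the 3-clique {d, g, h}. A clique must lie in a single bag of any decomposition, so no decomposition can have width below 2. Hence tw(G) = 2 exactly.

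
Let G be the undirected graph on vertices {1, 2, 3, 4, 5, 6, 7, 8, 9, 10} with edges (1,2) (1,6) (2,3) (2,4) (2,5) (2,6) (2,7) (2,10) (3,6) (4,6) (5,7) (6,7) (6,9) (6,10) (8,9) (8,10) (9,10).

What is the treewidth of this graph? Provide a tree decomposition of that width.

Every bag has size at most 3, so the width is 3 − 1 = 2 and tw(G) ≤ 2. On the other hand G contains the 3-clique {8, 9, 10}. A clique must lie in a single bag of any decomposition, so no decomposition can have width below 2. The upper and lower bounds meet at 2, so that is the treewidth.

Treewidth 2.
Bags: B1 = {2, 6, 10}  B2 = {2, 3, 6}  B3 = {2, 6, 7}  B4 = {6, 9, 10}  B5 = {2, 4, 6}  B6 = {1, 2, 6}  B7 = {2, 5, 7}  B8 = {8, 9, 10}
Tree: B1–B2, B1–B3, B1–B4, B3–B5, B2–B6, B3–B7, B4–B8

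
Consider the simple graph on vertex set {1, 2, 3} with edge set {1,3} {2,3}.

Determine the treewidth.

1

A width-1 tree decomposition is:
Bags: B1 = {1, 3}  B2 = {2, 3}
Tree: B1–B2
Every bag has size at most 2, so the width is 2 − 1 = 1 and tw(G) ≤ 1. Since G has at least one edge (e.g. 1–3), it is not an edgeless graph, so tw(G) ≥ 1. Hence tw(G) = 1 exactly.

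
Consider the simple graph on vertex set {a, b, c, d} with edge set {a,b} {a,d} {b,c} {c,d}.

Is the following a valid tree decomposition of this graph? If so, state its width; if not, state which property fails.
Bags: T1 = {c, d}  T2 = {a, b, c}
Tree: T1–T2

A tree decomposition must satisfy three properties: every vertex lies in some bag; for every edge, both endpoints lie together in some bag; and for every vertex, the bags containing it form a connected subtree. Here edge (a,d) lies in no bag, so the decomposition is invalid.

No — edge (a,d) lies in no bag.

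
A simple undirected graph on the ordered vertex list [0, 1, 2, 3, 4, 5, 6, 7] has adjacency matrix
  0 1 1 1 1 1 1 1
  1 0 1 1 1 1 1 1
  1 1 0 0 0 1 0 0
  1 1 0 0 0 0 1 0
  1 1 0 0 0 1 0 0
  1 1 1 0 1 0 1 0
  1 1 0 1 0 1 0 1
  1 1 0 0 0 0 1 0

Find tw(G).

A width-3 tree decomposition is:
Bags: B1 = {0, 1, 6, 7}  B2 = {0, 1, 5, 6}  B3 = {0, 1, 4, 5}  B4 = {0, 1, 2, 5}  B5 = {0, 1, 3, 6}
Tree: B1–B2, B2–B3, B2–B4, B1–B5
Each bag holds 4 vertices, so the decomposition has width 3, which upper-bounds the treewidth. On the other hand G contains the 4-clique {0, 1, 3, 6}. A clique must lie in a single bag of any decomposition, so no decomposition can have width below 3. Hence tw(G) = 3 exactly.

3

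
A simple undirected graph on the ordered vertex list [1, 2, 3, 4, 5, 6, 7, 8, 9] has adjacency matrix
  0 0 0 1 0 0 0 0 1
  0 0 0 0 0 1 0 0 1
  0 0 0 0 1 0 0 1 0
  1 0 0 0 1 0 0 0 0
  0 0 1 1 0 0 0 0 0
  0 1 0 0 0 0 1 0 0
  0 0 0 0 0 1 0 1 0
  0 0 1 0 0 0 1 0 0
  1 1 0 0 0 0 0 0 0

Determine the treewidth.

2

A width-2 tree decomposition is:
Bags: B1 = {2, 6, 9}  B2 = {6, 7, 9}  B3 = {7, 8, 9}  B4 = {3, 8, 9}  B5 = {3, 5, 9}  B6 = {4, 5, 9}  B7 = {1, 4, 9}
Tree: B1–B2, B2–B3, B3–B4, B4–B5, B5–B6, B6–B7
Every bag has size at most 3, so the width is 3 − 1 = 2 and tw(G) ≤ 2. The edges 9–2–6–7–8–3–5–4–1–9 form a cycle, so G is not a tree and its treewidth is at least 2. Hence tw(G) = 2 exactly.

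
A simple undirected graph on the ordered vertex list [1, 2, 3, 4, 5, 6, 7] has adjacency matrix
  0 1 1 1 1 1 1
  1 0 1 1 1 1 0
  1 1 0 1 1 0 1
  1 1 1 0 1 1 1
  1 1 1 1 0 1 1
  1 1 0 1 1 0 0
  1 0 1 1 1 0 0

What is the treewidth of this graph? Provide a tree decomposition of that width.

Every bag has size at most 5, so the width is 5 − 1 = 4 and tw(G) ≤ 4. On the other hand G contains the 5-clique {1, 2, 3, 4, 5}. A clique must lie in a single bag of any decomposition, so no decomposition can have width below 4. Hence tw(G) = 4 exactly.

Treewidth 4.
One optimal decomposition is:
Bags: B1 = {1, 2, 4, 5, 6}  B2 = {1, 2, 3, 4, 5}  B3 = {1, 3, 4, 5, 7}
Tree: B1–B2, B2–B3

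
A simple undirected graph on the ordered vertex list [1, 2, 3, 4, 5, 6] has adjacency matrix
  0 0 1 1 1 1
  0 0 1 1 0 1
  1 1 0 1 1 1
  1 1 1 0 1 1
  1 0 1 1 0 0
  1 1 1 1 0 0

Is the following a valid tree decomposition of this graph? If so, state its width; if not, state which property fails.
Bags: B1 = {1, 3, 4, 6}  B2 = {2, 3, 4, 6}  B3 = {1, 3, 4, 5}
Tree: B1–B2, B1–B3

Yes; width 3.

Checking the three conditions: (i) the bags cover all of {1, 2, 3, 4, 5, 6}; (ii) for each edge, some bag contains both endpoints; (iii) the bags containing any fixed vertex form a subtree. All hold, so the decomposition is valid with width 4 − 1 = 3.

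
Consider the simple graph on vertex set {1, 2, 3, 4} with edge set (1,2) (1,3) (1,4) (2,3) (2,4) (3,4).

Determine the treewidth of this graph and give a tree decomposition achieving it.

With just one bag of size 4, the width is 4 − 1 = 3, so tw(G) ≤ 3. On the other hand G contains the 4-clique {1, 2, 3, 4}. A clique must lie in a single bag of any decomposition, so no decomposition can have width below 3. Combining the bounds, tw(G) = 3.

Treewidth 3.
One optimal decomposition is:
Bags: B1 = {1, 2, 3, 4}
Tree: (single bag)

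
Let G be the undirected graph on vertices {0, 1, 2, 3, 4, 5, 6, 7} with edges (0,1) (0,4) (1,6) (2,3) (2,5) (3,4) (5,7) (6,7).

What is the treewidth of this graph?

2

A width-2 tree decomposition is:
Bags: B1 = {5, 6, 7}  B2 = {2, 5, 6}  B3 = {2, 3, 6}  B4 = {3, 4, 6}  B5 = {0, 4, 6}  B6 = {0, 1, 6}
Tree: B1–B2, B2–B3, B3–B4, B4–B5, B5–B6
Each bag holds 3 vertices, so the decomposition has width 2, which upper-bounds the treewidth. For the lower bound, G contains the cycle 6–7–5–2–3–4–0–1–6, so G is not a forest; only forests have treewidth ≤ 1, hence tw(G) ≥ 2. Therefore the treewidth is 2.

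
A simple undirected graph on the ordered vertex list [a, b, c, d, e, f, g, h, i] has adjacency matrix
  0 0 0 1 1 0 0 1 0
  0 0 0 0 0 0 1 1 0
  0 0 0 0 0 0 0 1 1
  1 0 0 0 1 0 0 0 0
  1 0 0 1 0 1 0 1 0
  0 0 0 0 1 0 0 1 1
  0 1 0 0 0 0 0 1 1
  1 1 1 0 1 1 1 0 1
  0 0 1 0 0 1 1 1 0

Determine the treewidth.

A width-2 tree decomposition is:
Bags: B1 = {f, h, i}  B2 = {e, f, h}  B3 = {g, h, i}  B4 = {a, e, h}  B5 = {c, h, i}  B6 = {a, d, e}  B7 = {b, g, h}
Tree: B1–B2, B1–B3, B2–B4, B1–B5, B4–B6, B3–B7
Each bag holds 3 vertices, so the decomposition has width 2, which upper-bounds the treewidth. For the lower bound, the 3 vertices {a, d, e} are pairwise adjacent, and any tree decomposition puts a clique entirely inside one bag — forcing width ≥ 2. The upper and lower bounds meet at 2, so that is the treewidth.

2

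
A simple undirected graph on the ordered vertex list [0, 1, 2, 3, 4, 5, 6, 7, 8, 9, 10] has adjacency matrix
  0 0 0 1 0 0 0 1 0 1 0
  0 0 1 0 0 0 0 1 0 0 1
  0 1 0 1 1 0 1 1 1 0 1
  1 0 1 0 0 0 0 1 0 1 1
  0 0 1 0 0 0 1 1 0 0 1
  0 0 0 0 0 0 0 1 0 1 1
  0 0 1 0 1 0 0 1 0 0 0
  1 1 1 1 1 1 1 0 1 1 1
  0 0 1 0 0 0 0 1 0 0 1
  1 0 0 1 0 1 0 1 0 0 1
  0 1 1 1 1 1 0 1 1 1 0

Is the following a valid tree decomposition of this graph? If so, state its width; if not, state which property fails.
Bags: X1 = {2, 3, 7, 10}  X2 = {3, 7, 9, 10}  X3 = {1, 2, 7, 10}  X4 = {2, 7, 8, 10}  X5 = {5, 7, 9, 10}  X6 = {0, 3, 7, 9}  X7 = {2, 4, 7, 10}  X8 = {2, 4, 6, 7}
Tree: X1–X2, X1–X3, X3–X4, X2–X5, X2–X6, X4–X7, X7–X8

Yes; width 3.

Vertex coverage: the bags together contain {0, 1, 2, 3, 4, 5, 6, 7, 8, 9, 10}, the full vertex set. Edge coverage: each edge of G has both endpoints in at least one bag. Running intersection: for every vertex, the bags containing it form a connected subtree. All three properties hold, so this is a valid tree decomposition of width max|bag| − 1 = 3, and hence tw(G) ≤ 3.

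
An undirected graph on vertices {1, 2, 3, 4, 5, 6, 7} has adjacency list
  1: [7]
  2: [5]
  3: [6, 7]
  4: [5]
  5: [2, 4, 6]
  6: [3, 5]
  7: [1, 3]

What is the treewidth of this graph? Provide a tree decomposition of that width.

Each bag holds 2 vertices, so the decomposition has width 1, which upper-bounds the treewidth. Since G has at least one edge (e.g. 3–6), it is not an edgeless graph, so tw(G) ≥ 1. The upper and lower bounds meet at 1, so that is the treewidth.

Treewidth 1.
One such decomposition:
Bags: B1 = {3, 6}  B2 = {3, 7}  B3 = {5, 6}  B4 = {2, 5}  B5 = {4, 5}  B6 = {1, 7}
Tree: B1–B2, B1–B3, B3–B4, B3–B5, B2–B6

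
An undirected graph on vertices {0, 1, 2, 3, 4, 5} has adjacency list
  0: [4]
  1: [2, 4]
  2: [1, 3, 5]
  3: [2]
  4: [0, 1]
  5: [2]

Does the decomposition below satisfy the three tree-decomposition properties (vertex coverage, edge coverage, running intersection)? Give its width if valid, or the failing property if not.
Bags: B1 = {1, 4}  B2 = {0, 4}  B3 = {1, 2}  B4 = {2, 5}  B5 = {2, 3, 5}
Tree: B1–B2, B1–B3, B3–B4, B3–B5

A tree decomposition must satisfy three properties: every vertex lies in some bag; for every edge, both endpoints lie together in some bag; and for every vertex, the bags containing it form a connected subtree. Here bags containing vertex 5 are not connected in the tree, so the decomposition is invalid.

No — bags containing vertex 5 are not connected in the tree.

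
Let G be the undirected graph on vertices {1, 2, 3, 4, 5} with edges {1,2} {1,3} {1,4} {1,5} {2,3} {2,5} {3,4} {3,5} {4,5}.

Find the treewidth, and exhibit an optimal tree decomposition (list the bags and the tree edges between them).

Every bag has size at most 4, so the width is 4 − 1 = 3 and tw(G) ≤ 3. For the lower bound, the 4 vertices {1, 2, 3, 5} are pairwise adjacent, and any tree decomposition puts a clique entirely inside one bag — forcing width ≥ 3. Hence tw(G) = 3 exactly.

Treewidth 3.
Bags: B1 = {1, 2, 3, 5}  B2 = {1, 3, 4, 5}
Tree: B1–B2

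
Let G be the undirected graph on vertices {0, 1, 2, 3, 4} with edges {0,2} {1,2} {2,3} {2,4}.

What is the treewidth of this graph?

1

A width-1 tree decomposition is:
Bags: B1 = {2, 3}  B2 = {1, 2}  B3 = {2, 4}  B4 = {0, 2}
Tree: B1–B2, B2–B3, B1–B4
The largest bag has 2 vertices, giving width 1; this decomposition certifies tw(G) ≤ 1. Any graph with an edge has treewidth ≥ 1, and G has the edge 2–3. Hence tw(G) = 1 exactly.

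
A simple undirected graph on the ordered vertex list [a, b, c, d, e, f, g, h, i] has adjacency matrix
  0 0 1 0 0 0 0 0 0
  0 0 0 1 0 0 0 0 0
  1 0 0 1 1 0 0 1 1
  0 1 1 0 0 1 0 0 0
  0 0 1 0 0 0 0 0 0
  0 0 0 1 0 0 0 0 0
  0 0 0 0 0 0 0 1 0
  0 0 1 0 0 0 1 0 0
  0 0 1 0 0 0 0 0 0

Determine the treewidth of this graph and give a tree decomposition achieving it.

The largest bag has 2 vertices, giving width 1; this decomposition certifies tw(G) ≤ 1. G has an edge, so its treewidth is at least 1. The upper and lower bounds meet at 1, so that is the treewidth.

Treewidth 1.
Bags: B1 = {b, d}  B2 = {c, d}  B3 = {c, h}  B4 = {d, f}  B5 = {a, c}  B6 = {c, i}  B7 = {g, h}  B8 = {c, e}
Tree: B1–B2, B2–B3, B1–B4, B2–B5, B5–B6, B3–B7, B5–B8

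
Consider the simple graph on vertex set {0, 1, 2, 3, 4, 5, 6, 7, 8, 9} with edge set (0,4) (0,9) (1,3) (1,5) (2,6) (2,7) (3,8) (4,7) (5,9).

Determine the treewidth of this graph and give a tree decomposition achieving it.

Every bag has size at most 2, so the width is 2 − 1 = 1 and tw(G) ≤ 1. Since G has at least one edge (e.g. 6–2), it is not an edgeless graph, so tw(G) ≥ 1. Combining the bounds, tw(G) = 1.

Treewidth 1.
One optimal decomposition is:
Bags: B1 = {2, 6}  B2 = {2, 7}  B3 = {4, 7}  B4 = {0, 4}  B5 = {0, 9}  B6 = {5, 9}  B7 = {1, 5}  B8 = {1, 3}  B9 = {3, 8}
Tree: B1–B2, B2–B3, B3–B4, B4–B5, B5–B6, B6–B7, B7–B8, B8–B9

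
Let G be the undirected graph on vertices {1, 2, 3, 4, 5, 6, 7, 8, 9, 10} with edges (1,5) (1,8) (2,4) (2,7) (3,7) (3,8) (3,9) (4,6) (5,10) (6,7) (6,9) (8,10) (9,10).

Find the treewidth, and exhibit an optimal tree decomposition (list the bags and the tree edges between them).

Each bag holds 3 vertices, so the decomposition has width 2, which upper-bounds the treewidth. For the lower bound, G contains the cycle 4–2–7–6–4, so G is not a forest; only forests have treewidth ≤ 1, hence tw(G) ≥ 2. The upper and lower bounds meet at 2, so that is the treewidth.

Treewidth 2.
One optimal decomposition is:
Bags: B1 = {2, 4, 6}  B2 = {2, 6, 7}  B3 = {6, 7, 9}  B4 = {3, 7, 9}  B5 = {3, 9, 10}  B6 = {3, 8, 10}  B7 = {5, 8, 10}  B8 = {1, 5, 8}
Tree: B1–B2, B2–B3, B3–B4, B4–B5, B5–B6, B6–B7, B7–B8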